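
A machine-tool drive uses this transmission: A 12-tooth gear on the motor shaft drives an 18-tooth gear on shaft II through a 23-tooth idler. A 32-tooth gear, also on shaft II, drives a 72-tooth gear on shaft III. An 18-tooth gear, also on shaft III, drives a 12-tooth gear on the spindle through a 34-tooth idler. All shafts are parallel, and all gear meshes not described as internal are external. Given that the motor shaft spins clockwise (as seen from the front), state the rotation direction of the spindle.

the motor shaft → shaft II: driver → idler → driven is 2 external meshes, 2 reversals → CW.
shaft II → shaft III: external mesh, 1 reversal → CCW.
shaft III → the spindle: driver → idler → driven is 2 external meshes, 2 reversals → CCW.
5 reversals in total — an odd number — so the spindle turns opposite to the motor shaft.

anticlockwise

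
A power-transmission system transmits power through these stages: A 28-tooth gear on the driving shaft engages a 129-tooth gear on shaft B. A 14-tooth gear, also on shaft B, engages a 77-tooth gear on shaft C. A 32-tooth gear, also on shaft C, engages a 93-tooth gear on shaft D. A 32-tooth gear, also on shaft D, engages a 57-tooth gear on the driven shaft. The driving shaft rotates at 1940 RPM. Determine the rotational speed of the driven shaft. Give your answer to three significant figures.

gear mesh 129/28 = 4.6071 → 1940/4.6071 = 421.09 RPM
gear mesh 77/14 = 5.5 → 421.09/5.5 = 76.561 RPM
gear mesh 93/32 = 2.9062 → 76.561/2.9062 = 26.344 RPM
gear mesh 57/32 = 1.7812 → 26.344/1.7812 = 14.789 RPM

14.8 RPM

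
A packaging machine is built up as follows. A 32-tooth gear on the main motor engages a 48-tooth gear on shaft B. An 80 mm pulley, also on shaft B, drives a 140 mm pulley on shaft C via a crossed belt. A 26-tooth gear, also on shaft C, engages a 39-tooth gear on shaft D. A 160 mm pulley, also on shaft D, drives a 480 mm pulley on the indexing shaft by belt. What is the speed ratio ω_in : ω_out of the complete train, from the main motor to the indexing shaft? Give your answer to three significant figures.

11.8

Each stage contributes driven/driver: gear mesh 48/32 = 1.5, belt 140/80 = 1.75, gear mesh 39/26 = 1.5, belt 480/160 = 3.
Overall: 1.5 × 1.75 × 1.5 × 3 = 11.812.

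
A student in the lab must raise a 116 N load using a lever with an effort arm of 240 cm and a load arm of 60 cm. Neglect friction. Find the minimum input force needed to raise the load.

29 N

Lever MA = effort arm / load arm = 240/60 = 4.
Effort = load / MA = 116 / 4 = 29 N.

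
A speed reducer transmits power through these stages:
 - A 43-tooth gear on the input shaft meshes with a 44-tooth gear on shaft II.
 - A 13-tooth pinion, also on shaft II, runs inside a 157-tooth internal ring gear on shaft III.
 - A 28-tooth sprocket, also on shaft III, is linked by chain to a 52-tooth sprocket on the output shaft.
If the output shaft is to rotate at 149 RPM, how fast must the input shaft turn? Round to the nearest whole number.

3420 RPM

Overall ratio R = 1.0233 × 12.077 × 1.8571 = 22.95.
Required input speed = output speed × R = 149 × 22.95 = 3419.6 RPM.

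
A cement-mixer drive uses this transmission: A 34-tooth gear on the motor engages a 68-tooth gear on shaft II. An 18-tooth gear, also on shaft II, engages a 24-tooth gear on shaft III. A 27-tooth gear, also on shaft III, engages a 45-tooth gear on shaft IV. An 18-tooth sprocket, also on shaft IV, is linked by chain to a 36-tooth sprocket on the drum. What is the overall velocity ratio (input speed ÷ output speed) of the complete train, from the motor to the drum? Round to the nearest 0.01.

8.89

Each stage contributes driven/driver: gear mesh 68/34 = 2, gear mesh 24/18 = 1.3333, gear mesh 45/27 = 1.6667, chain 36/18 = 2.
Overall: 2 × 1.3333 × 1.6667 × 2 = 8.8889.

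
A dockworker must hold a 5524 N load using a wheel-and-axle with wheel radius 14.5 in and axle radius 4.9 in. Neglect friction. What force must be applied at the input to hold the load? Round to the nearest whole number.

Wheel-and-axle MA = R/r = 14.5/4.9 = 2.9592.
Effort = load / MA = 5524 / 2.9592 = 1866.7 N.

1867 N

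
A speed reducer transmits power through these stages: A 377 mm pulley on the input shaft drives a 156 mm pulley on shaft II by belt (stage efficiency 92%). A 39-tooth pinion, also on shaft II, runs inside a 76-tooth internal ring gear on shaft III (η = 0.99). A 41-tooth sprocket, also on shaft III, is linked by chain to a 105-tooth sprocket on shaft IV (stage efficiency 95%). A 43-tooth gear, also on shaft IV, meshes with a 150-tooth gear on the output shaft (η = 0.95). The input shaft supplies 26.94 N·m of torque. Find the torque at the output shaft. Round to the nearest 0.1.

After the belt (156/377): 26.94 × 0.41379 × 0.92 = 10.256 N·m
After the internal gear (76/39): 10.256 × 1.9487 × 0.99 = 19.786 N·m
After the chain (105/41): 19.786 × 2.561 × 0.95 = 48.137 N·m
After the gear mesh (150/43): 48.137 × 3.4884 × 0.95 = 159.52 N·m

159.5 N·m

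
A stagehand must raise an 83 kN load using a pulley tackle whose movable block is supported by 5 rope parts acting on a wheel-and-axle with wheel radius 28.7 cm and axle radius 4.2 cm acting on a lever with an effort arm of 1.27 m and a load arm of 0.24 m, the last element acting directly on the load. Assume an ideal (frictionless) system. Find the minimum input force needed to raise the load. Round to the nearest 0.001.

Block-and-tackle MA = number of supporting rope parts = 5.
Wheel-and-axle MA = R/r = 28.7/4.2 = 6.8333.
Lever MA = effort arm / load arm = 1.27/0.24 = 5.2917.
Combined ideal MA = 5 × 6.8333 × 5.2917 = 180.8.
Effort = load / MA = 83 / 180.8 = 0.45907 kN.

0.459 kN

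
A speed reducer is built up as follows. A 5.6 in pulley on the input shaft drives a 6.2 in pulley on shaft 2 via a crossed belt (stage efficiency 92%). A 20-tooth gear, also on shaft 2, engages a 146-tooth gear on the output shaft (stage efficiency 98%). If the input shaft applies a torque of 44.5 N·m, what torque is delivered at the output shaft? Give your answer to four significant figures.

324.3 N·m

belt 6.2/5.6 = 1.1071 → τ = 44.5·1.1071·0.92 = 45.326 N·m
gear mesh 146/20 = 7.3 → τ = 45.326·7.3·0.98 = 324.27 N·m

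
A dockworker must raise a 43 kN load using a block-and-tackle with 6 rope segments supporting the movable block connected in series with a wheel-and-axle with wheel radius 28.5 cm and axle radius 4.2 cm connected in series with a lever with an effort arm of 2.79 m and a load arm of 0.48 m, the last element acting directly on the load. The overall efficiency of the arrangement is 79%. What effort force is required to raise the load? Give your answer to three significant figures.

0.230 kN

Block-and-tackle MA = number of supporting rope parts = 6.
Wheel-and-axle MA = R/r = 28.5/4.2 = 6.7857.
Lever MA = effort arm / load arm = 2.79/0.48 = 5.8125.
Combined ideal MA = 6 × 6.7857 × 5.8125 = 236.65.
Actual MA = 236.65 × 0.79 = 186.95.
Effort = load / actual MA = 43 / 186.95 = 0.23 kN.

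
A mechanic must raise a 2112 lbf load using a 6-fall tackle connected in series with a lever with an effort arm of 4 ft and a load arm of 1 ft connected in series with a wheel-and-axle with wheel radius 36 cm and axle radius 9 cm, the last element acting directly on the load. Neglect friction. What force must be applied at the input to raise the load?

22 lbf

Block-and-tackle MA = number of supporting rope parts = 6.
Lever MA = effort arm / load arm = 4/1 = 4.
Wheel-and-axle MA = R/r = 36/9 = 4.
Combined ideal MA = 6 × 4 × 4 = 96.
Effort = load / MA = 2112 / 96 = 22 lbf.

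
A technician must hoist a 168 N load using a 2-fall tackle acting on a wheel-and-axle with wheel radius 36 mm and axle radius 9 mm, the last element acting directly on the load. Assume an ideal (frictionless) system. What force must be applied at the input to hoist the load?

Block-and-tackle MA = number of supporting rope parts = 2.
Wheel-and-axle MA = R/r = 36/9 = 4.
Combined ideal MA = 2 × 4 = 8.
Effort = load / MA = 168 / 8 = 21 N.

21 N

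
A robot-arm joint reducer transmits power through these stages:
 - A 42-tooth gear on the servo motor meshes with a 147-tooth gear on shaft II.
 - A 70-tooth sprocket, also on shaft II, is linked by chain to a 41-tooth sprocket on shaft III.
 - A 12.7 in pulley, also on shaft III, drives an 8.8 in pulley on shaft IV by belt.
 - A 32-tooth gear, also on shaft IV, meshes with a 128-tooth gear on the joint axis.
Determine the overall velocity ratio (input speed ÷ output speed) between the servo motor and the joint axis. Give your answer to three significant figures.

5.68

Each stage contributes driven/driver: gear mesh 147/42 = 3.5, chain 41/70 = 0.58571, belt 8.8/12.7 = 0.69291, gear mesh 128/32 = 4.
Overall: 3.5 × 0.58571 × 0.69291 × 4 = 5.6819.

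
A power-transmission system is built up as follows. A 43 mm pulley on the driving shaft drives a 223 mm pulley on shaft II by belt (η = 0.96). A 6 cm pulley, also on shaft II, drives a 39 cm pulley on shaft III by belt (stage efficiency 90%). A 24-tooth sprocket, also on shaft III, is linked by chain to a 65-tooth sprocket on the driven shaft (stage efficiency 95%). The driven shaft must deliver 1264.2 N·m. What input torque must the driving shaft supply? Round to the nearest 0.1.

Overall ratio R = 5.186 × 6.5 × 2.7083 = 91.296; overall efficiency η = 0.96 × 0.90 × 0.95 = 0.8208.
Input torque = output torque / (R × η) = 1264.2 / (91.296 × 0.8208) = 16.87 N·m.

16.9 N·m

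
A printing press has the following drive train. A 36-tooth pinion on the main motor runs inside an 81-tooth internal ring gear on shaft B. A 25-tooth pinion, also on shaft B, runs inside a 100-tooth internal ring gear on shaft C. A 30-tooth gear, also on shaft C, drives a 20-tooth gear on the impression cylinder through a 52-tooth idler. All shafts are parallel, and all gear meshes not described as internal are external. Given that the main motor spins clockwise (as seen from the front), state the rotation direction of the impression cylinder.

the main motor → shaft B: internal mesh, same direction → CW.
shaft B → shaft C: internal mesh, same direction → CW.
shaft C → the impression cylinder: driver → idler → driven is 2 external meshes, 2 reversals → CW.
2 reversals in total — an even number — so the impression cylinder turns the same way as the main motor.

clockwise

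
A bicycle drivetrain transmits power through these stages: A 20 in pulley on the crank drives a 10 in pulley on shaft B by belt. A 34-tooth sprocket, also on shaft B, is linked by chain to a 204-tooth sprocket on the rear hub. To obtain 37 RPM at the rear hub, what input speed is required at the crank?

111 RPM

Overall ratio R = 0.5 × 6 = 3.
Required input speed = output speed × R = 37 × 3 = 111 RPM.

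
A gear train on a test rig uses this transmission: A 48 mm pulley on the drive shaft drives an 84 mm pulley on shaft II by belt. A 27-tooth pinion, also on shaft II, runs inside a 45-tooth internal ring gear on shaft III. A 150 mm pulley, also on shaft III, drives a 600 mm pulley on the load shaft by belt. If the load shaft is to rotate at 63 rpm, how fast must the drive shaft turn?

735 rpm

Overall ratio R = 1.75 × 1.6667 × 4 = 11.667.
Required input speed = output speed × R = 63 × 11.667 = 735 rpm.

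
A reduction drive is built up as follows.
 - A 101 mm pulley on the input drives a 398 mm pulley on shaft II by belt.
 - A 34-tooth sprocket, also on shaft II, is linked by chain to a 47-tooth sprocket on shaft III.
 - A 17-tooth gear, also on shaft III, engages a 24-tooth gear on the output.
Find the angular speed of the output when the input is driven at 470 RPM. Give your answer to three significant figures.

Belt: ratio = 398/101 = 3.9406, so shaft II turns at 470 / 3.9406 = 119.27 RPM.
Chain: ratio = 47/34 = 1.3824, so shaft III turns at 119.27 / 1.3824 = 86.281 RPM.
Gear mesh: ratio = 24/17 = 1.4118, so the output turns at 86.281 / 1.4118 = 61.116 RPM.

61.1 RPM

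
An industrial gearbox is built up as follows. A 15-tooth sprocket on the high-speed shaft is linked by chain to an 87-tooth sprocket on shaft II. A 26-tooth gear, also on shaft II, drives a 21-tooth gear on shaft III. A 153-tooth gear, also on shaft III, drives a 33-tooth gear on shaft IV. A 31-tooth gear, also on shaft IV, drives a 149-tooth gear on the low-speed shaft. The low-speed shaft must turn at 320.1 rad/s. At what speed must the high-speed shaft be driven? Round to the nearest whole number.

1555 rad/s

Overall ratio R = 5.8 × 0.80769 × 0.21569 × 4.8065 = 4.8565.
Required input speed = output speed × R = 320.1 × 4.8565 = 1554.6 rad/s.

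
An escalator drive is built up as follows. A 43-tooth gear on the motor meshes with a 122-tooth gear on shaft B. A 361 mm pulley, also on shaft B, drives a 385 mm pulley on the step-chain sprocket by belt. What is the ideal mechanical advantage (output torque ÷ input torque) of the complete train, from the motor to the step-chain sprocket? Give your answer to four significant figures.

3.026

Each stage contributes driven/driver: gear mesh 122/43 = 2.8372, belt 385/361 = 1.0665.
Overall: 2.8372 × 1.0665 = 3.0258.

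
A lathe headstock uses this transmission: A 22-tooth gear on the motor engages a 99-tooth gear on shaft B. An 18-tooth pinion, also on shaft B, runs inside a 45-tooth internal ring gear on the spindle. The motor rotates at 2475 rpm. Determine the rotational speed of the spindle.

gear mesh 99/22 = 4.5 → 2475/4.5 = 550 rpm
internal gear 45/18 = 2.5 → 550/2.5 = 220 rpm

220 rpm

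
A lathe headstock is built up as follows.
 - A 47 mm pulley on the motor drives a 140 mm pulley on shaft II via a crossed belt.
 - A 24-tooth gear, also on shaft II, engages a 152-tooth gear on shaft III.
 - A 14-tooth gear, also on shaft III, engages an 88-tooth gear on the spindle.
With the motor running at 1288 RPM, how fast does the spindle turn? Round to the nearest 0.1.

10.9 RPM

Belt: ratio = 140/47 = 2.9787, so shaft II turns at 1288 / 2.9787 = 432.4 RPM.
Gear mesh: ratio = 152/24 = 6.3333, so shaft III turns at 432.4 / 6.3333 = 68.274 RPM.
Gear mesh: ratio = 88/14 = 6.2857, so the spindle turns at 68.274 / 6.2857 = 10.862 RPM.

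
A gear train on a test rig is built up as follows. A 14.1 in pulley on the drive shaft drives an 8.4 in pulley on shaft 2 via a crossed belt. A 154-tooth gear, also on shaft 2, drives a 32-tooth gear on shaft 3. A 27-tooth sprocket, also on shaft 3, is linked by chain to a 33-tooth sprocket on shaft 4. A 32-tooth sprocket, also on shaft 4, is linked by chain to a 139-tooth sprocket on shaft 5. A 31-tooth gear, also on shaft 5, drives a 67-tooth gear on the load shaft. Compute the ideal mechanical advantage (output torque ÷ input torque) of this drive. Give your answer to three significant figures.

Each stage contributes driven/driver: belt 8.4/14.1 = 0.59574, gear mesh 32/154 = 0.20779, chain 33/27 = 1.2222, chain 139/32 = 4.3438, gear mesh 67/31 = 2.1613.
Overall: 0.59574 × 0.20779 × 1.2222 × 4.3438 × 2.1613 = 1.4204.

1.42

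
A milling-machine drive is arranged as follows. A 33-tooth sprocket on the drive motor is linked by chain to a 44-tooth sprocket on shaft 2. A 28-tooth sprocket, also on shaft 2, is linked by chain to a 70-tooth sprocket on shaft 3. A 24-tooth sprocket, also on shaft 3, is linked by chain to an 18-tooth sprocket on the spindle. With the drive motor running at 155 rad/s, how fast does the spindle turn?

62 rad/s

Chain: ratio = 44/33 = 1.3333, so shaft 2 turns at 155 / 1.3333 = 116.25 rad/s.
Chain: ratio = 70/28 = 2.5, so shaft 3 turns at 116.25 / 2.5 = 46.5 rad/s.
Chain: ratio = 18/24 = 0.75, so the spindle turns at 46.5 / 0.75 = 62 rad/s.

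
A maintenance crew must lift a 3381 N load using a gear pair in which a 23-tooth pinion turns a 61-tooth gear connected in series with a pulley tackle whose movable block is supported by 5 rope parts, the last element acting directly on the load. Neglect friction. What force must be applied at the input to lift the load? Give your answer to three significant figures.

Gear pair MA = 61/23 = 2.6522.
Block-and-tackle MA = number of supporting rope parts = 5.
Combined ideal MA = 2.6522 × 5 = 13.261.
Effort = load / MA = 3381 / 13.261 = 254.96 N.

255 N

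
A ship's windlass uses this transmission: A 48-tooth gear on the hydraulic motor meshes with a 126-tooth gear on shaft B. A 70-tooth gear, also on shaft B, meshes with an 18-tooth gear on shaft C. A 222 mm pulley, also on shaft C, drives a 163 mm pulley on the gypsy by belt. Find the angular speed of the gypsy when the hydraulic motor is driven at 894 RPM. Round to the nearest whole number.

1804 RPM

gear mesh 126/48 = 2.625 → 894/2.625 = 340.57 RPM
gear mesh 18/70 = 0.25714 → 340.57/0.25714 = 1324.4 RPM
belt 163/222 = 0.73423 → 1324.4/0.73423 = 1803.8 RPM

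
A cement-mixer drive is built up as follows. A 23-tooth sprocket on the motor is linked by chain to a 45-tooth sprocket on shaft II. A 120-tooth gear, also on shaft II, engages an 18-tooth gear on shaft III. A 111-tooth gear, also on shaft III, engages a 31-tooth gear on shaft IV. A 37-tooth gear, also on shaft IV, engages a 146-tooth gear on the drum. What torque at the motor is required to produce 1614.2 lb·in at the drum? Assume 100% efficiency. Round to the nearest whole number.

Overall ratio R = 1.9565 × 0.15 × 0.27928 × 3.9459 = 0.32342.
Input torque = output torque / R = 1614.2 / 0.32342 = 4991 lb·in.

4991 lb·in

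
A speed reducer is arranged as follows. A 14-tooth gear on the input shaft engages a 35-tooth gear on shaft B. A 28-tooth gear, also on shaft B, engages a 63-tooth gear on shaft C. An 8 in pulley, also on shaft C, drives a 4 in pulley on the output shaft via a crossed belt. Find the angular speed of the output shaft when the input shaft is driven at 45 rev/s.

16 rev/s

Gear mesh: ratio = 35/14 = 2.5, so shaft B turns at 45 / 2.5 = 18 rev/s.
Gear mesh: ratio = 63/28 = 2.25, so shaft C turns at 18 / 2.25 = 8 rev/s.
Belt: ratio = 4/8 = 0.5, so the output shaft turns at 8 / 0.5 = 16 rev/s.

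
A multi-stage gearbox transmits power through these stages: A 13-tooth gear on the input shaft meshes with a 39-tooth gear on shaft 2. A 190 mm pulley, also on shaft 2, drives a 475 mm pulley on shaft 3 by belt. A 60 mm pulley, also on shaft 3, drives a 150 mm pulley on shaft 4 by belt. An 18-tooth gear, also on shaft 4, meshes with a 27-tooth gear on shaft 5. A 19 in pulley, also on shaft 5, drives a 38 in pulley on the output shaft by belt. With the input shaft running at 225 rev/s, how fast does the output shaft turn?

the input shaft → shaft 2 (gear mesh, 39/13): 225 ÷ 3 = 75 rev/s
shaft 2 → shaft 3 (belt, 475/190): 75 ÷ 2.5 = 30 rev/s
shaft 3 → shaft 4 (belt, 150/60): 30 ÷ 2.5 = 12 rev/s
shaft 4 → shaft 5 (gear mesh, 27/18): 12 ÷ 1.5 = 8 rev/s
shaft 5 → the output shaft (belt, 38/19): 8 ÷ 2 = 4 rev/s

4 rev/s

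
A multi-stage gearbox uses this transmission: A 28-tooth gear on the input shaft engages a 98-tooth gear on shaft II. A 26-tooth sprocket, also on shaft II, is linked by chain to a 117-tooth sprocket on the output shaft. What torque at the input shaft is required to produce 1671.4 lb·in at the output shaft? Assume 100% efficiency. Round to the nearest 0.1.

106.1 lb·in

Overall ratio R = 3.5 × 4.5 = 15.75.
Input torque = output torque / R = 1671.4 / 15.75 = 106.12 lb·in.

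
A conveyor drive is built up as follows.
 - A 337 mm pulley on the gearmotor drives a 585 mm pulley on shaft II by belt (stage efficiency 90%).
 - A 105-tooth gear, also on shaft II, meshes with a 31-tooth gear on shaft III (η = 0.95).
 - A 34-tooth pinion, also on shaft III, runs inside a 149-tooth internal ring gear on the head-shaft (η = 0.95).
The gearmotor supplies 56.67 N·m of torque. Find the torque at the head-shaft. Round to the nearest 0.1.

103.4 N·m

Belt: ratio = 585/337 = 1.7359; torque at shaft II = 56.67 × 1.7359 × 0.90 = 88.536 N·m.
Gear mesh: ratio = 31/105 = 0.29524; torque at shaft III = 88.536 × 0.29524 × 0.95 = 24.832 N·m.
Internal gear: ratio = 149/34 = 4.3824; torque at the head-shaft = 24.832 × 4.3824 × 0.95 = 103.38 N·m.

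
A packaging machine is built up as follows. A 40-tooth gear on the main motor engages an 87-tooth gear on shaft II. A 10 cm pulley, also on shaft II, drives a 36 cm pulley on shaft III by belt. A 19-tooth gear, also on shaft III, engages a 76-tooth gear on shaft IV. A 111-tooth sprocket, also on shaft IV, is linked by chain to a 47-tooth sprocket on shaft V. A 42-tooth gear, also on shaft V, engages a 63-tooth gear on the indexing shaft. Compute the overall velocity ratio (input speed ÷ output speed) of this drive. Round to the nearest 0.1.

Each stage contributes driven/driver: gear mesh 87/40 = 2.175, belt 36/10 = 3.6, gear mesh 76/19 = 4, chain 47/111 = 0.42342, gear mesh 63/42 = 1.5.
Overall: 2.175 × 3.6 × 4 × 0.42342 × 1.5 = 19.892.

19.9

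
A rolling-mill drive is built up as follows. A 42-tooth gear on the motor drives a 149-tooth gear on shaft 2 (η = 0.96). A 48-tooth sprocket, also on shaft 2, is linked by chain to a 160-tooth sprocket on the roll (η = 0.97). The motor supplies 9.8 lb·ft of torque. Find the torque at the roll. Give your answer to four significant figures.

107.9 lb·ft

After the gear mesh (149/42): 9.8 × 3.5476 × 0.96 = 33.376 lb·ft
After the chain (160/48): 33.376 × 3.3333 × 0.97 = 107.92 lb·ft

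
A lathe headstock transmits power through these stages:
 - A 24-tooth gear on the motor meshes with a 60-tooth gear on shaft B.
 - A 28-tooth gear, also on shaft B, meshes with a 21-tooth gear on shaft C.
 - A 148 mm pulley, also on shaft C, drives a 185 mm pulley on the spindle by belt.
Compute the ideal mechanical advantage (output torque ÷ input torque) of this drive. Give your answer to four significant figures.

2.344

Each stage contributes driven/driver: gear mesh 60/24 = 2.5, gear mesh 21/28 = 0.75, belt 185/148 = 1.25.
Overall: 2.5 × 0.75 × 1.25 = 2.3438.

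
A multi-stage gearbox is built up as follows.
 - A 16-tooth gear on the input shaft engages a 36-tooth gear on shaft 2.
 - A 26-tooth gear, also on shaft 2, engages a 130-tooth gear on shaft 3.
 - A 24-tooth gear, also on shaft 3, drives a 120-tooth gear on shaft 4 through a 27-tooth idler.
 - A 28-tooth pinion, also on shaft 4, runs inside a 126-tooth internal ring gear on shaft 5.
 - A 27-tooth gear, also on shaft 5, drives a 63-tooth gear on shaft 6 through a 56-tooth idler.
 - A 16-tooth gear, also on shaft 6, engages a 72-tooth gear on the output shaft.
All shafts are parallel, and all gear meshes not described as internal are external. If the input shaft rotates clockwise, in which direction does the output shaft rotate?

counterclockwise

the input shaft → shaft 2: external mesh, 1 reversal → CCW.
shaft 2 → shaft 3: external mesh, 1 reversal → CW.
shaft 3 → shaft 4: driver → idler → driven is 2 external meshes, 2 reversals → CW.
shaft 4 → shaft 5: internal mesh, same direction → CW.
shaft 5 → shaft 6: driver → idler → driven is 2 external meshes, 2 reversals → CW.
shaft 6 → the output shaft: external mesh, 1 reversal → CCW.
7 reversals in total — an odd number — so the output shaft turns opposite to the input shaft.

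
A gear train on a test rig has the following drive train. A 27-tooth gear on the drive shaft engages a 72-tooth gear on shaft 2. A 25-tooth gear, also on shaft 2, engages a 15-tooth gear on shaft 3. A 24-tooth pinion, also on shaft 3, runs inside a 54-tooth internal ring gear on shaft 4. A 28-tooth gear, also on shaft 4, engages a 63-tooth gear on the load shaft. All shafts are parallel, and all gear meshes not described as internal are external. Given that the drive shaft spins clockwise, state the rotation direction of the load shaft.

counterclockwise

the drive shaft → shaft 2: external mesh, 1 reversal → CCW.
shaft 2 → shaft 3: external mesh, 1 reversal → CW.
shaft 3 → shaft 4: internal mesh, same direction → CW.
shaft 4 → the load shaft: external mesh, 1 reversal → CCW.
3 reversals in total — an odd number — so the load shaft turns opposite to the drive shaft.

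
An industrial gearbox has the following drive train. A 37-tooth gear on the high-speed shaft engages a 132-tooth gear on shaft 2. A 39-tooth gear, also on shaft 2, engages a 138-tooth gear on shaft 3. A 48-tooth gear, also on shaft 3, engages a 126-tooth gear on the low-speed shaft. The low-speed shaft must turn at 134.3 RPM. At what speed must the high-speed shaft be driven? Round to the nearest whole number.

Overall ratio R = 3.5676 × 3.5385 × 2.625 = 33.137.
Required input speed = output speed × R = 134.3 × 33.137 = 4450.3 RPM.

4450 RPM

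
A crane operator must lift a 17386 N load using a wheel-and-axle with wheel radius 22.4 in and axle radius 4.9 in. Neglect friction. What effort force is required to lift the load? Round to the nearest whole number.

3803 N

Wheel-and-axle MA = R/r = 22.4/4.9 = 4.5714.
Effort = load / MA = 17386 / 4.5714 = 3803.2 N.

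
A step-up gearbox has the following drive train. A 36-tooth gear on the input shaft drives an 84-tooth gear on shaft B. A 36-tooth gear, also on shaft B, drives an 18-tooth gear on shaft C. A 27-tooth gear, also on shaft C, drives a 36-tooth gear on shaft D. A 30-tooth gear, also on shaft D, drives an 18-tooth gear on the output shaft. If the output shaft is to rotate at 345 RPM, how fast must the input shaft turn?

322 RPM

Overall ratio R = 2.3333 × 0.5 × 1.3333 × 0.6 = 0.93333.
Required input speed = output speed × R = 345 × 0.93333 = 322 RPM.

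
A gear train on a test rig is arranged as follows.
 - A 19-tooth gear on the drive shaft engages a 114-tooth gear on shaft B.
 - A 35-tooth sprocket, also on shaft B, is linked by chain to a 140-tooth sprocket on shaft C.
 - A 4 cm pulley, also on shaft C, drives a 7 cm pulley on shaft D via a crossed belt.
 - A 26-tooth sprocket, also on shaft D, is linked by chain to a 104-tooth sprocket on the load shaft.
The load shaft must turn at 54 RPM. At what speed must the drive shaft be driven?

Overall ratio R = 6 × 4 × 1.75 × 4 = 168.
Required input speed = output speed × R = 54 × 168 = 9072 RPM.

9072 RPM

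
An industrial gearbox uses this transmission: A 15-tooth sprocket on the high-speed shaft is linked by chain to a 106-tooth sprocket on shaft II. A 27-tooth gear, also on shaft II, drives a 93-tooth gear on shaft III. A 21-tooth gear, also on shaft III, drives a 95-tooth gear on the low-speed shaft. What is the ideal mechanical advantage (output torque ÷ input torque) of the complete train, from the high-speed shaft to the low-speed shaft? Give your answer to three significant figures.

110

Each stage contributes driven/driver: chain 106/15 = 7.0667, gear mesh 93/27 = 3.4444, gear mesh 95/21 = 4.5238.
Overall: 7.0667 × 3.4444 × 4.5238 = 110.11.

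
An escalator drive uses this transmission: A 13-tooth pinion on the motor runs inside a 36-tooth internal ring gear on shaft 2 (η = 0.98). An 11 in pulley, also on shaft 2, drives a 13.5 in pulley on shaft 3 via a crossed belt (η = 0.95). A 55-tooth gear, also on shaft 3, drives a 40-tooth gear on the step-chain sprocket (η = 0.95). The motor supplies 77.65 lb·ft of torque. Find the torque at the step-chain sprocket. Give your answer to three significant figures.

After the internal gear (36/13): 77.65 × 2.7692 × 0.98 = 210.73 lb·ft
After the belt (13.5/11): 210.73 × 1.2273 × 0.95 = 245.69 lb·ft
After the gear mesh (40/55): 245.69 × 0.72727 × 0.95 = 169.75 lb·ft

170 lb·ft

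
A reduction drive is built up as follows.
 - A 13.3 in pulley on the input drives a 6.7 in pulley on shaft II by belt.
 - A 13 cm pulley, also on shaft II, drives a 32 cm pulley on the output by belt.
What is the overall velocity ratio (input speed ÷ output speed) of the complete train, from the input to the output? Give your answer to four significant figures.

1.240

Each stage contributes driven/driver: belt 6.7/13.3 = 0.50376, belt 32/13 = 2.4615.
Overall: 0.50376 × 2.4615 = 1.24.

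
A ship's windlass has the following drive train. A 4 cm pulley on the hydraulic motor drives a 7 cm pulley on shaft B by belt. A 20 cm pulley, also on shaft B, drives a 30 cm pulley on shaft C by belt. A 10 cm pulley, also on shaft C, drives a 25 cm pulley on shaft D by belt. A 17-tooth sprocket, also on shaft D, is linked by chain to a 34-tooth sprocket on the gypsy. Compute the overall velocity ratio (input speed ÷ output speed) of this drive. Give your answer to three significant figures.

13.1

Each stage contributes driven/driver: belt 7/4 = 1.75, belt 30/20 = 1.5, belt 25/10 = 2.5, chain 34/17 = 2.
Overall: 1.75 × 1.5 × 2.5 × 2 = 13.125.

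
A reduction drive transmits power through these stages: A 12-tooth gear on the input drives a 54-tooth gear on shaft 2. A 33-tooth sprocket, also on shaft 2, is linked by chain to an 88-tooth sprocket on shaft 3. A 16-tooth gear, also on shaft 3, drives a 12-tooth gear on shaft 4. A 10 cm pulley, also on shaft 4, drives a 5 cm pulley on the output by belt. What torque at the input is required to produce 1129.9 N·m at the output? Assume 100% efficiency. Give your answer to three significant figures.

Overall ratio R = 4.5 × 2.6667 × 0.75 × 0.5 = 4.5.
Input torque = output torque / R = 1129.9 / 4.5 = 251.09 N·m.

251 N·m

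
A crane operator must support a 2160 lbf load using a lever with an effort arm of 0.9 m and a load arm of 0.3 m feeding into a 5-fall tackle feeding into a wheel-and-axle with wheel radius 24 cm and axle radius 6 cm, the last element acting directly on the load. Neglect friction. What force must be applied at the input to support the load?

Lever MA = effort arm / load arm = 0.9/0.3 = 3.
Block-and-tackle MA = number of supporting rope parts = 5.
Wheel-and-axle MA = R/r = 24/6 = 4.
Combined ideal MA = 3 × 5 × 4 = 60.
Effort = load / MA = 2160 / 60 = 36 lbf.

36 lbf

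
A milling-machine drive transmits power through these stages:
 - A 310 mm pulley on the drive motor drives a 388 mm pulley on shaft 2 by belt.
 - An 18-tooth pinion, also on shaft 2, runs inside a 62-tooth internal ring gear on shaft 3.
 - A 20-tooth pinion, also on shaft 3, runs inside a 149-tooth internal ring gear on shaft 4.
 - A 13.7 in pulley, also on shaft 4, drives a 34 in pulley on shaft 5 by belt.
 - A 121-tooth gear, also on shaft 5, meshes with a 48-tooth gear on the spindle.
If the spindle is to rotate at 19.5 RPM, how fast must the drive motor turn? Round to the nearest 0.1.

616.6 RPM

Overall ratio R = 1.2516 × 3.4444 × 7.45 × 2.4818 × 0.39669 = 31.62.
Required input speed = output speed × R = 19.5 × 31.62 = 616.59 RPM.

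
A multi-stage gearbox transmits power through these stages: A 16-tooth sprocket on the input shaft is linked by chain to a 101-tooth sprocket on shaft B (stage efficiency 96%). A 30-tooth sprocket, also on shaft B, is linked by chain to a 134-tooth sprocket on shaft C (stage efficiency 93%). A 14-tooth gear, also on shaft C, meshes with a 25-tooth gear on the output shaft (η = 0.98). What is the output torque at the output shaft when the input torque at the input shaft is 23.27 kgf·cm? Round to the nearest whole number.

After the chain (101/16): 23.27 × 6.3125 × 0.96 = 141.02 kgf·cm
After the chain (134/30): 141.02 × 4.4667 × 0.93 = 585.78 kgf·cm
After the gear mesh (25/14): 585.78 × 1.7857 × 0.98 = 1025.1 kgf·cm

1025 kgf·cm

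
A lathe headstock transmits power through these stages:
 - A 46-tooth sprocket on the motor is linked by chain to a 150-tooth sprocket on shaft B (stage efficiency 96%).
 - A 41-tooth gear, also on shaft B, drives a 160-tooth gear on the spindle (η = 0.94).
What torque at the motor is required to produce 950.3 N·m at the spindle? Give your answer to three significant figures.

Overall ratio R = 3.2609 × 3.9024 = 12.725; overall efficiency η = 0.96 × 0.94 = 0.9024.
Input torque = output torque / (R × η) = 950.3 / (12.725 × 0.9024) = 82.755 N·m.

82.8 N·m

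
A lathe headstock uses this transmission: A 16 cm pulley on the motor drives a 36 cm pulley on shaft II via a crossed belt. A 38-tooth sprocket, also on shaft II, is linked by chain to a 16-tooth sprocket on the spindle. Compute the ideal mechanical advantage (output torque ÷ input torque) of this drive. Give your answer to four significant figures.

0.9474

Each stage contributes driven/driver: belt 36/16 = 2.25, chain 16/38 = 0.42105.
Overall: 2.25 × 0.42105 = 0.94737.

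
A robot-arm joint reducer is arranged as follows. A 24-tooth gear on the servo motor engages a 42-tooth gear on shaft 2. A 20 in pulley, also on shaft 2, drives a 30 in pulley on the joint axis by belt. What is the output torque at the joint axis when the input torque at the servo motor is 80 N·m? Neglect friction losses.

210 N·m

After the gear mesh (42/24): 80 × 1.75 = 140 N·m
After the belt (30/20): 140 × 1.5 = 210 N·m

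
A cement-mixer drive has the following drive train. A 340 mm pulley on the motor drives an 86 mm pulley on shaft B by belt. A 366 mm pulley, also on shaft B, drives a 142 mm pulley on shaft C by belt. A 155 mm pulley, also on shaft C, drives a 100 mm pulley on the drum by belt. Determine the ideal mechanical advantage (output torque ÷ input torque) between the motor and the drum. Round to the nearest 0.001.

0.063

Each stage contributes driven/driver: belt 86/340 = 0.25294, belt 142/366 = 0.38798, belt 100/155 = 0.64516.
Overall: 0.25294 × 0.38798 × 0.64516 = 0.063313.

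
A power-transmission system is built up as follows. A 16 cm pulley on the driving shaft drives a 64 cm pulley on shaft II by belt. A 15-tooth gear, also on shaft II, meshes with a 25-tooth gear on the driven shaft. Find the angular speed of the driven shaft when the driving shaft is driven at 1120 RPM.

the driving shaft → shaft II (belt, 64/16): 1120 ÷ 4 = 280 RPM
shaft II → the driven shaft (gear mesh, 25/15): 280 ÷ 1.6667 = 168 RPM

168 RPM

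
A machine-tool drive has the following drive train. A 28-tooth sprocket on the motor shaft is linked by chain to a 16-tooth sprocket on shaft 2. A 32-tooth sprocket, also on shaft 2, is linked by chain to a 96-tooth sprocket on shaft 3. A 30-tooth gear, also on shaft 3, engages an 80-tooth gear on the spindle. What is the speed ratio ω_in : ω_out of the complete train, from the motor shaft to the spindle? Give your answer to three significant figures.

Each stage contributes driven/driver: chain 16/28 = 0.57143, chain 96/32 = 3, gear mesh 80/30 = 2.6667.
Overall: 0.57143 × 3 × 2.6667 = 4.5714.

4.57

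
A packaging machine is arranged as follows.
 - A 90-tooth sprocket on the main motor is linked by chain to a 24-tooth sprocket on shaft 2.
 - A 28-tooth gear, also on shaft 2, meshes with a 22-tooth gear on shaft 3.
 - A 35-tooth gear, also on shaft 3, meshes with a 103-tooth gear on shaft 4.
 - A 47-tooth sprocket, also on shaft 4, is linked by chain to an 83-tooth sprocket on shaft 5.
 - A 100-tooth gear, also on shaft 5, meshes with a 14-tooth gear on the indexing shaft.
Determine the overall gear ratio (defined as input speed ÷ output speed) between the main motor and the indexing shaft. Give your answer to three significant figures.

Each stage contributes driven/driver: chain 24/90 = 0.26667, gear mesh 22/28 = 0.78571, gear mesh 103/35 = 2.9429, chain 83/47 = 1.766, gear mesh 14/100 = 0.14.
Overall: 0.26667 × 0.78571 × 2.9429 × 1.766 × 0.14 = 0.15244.

0.152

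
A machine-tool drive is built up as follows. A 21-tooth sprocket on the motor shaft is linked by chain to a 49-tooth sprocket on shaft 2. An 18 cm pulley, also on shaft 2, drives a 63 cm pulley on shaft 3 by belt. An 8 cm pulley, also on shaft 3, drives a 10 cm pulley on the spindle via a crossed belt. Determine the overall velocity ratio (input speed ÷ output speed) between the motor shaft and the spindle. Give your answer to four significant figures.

Each stage contributes driven/driver: chain 49/21 = 2.3333, belt 63/18 = 3.5, belt 10/8 = 1.25.
Overall: 2.3333 × 3.5 × 1.25 = 10.208.

10.21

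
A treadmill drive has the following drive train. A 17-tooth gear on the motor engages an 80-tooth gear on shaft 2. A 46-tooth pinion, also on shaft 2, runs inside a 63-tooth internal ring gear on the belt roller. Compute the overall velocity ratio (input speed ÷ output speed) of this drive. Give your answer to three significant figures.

6.45

Each stage contributes driven/driver: gear mesh 80/17 = 4.7059, internal gear 63/46 = 1.3696.
Overall: 4.7059 × 1.3696 = 6.445.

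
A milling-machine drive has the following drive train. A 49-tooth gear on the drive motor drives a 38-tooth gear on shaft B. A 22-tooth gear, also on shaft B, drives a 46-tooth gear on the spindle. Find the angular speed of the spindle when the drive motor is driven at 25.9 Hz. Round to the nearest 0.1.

the drive motor → shaft B (gear mesh, 38/49): 25.9 ÷ 0.77551 = 33.397 Hz
shaft B → the spindle (gear mesh, 46/22): 33.397 ÷ 2.0909 = 15.973 Hz

16.0 Hz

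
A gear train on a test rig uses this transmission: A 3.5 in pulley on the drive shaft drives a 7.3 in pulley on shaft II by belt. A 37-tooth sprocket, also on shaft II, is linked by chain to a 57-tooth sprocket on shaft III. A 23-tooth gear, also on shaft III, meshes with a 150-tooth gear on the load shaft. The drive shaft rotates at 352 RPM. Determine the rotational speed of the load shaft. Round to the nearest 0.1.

the drive shaft → shaft II (belt, 7.3/3.5): 352 ÷ 2.0857 = 168.77 RPM
shaft II → shaft III (chain, 57/37): 168.77 ÷ 1.5405 = 109.55 RPM
shaft III → the load shaft (gear mesh, 150/23): 109.55 ÷ 6.5217 = 16.798 RPM

16.8 RPM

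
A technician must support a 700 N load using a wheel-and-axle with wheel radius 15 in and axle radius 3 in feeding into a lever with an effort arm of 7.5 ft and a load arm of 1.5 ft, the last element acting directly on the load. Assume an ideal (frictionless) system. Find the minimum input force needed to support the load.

28 N

Wheel-and-axle MA = R/r = 15/3 = 5.
Lever MA = effort arm / load arm = 7.5/1.5 = 5.
Combined ideal MA = 5 × 5 = 25.
Effort = load / MA = 700 / 25 = 28 N.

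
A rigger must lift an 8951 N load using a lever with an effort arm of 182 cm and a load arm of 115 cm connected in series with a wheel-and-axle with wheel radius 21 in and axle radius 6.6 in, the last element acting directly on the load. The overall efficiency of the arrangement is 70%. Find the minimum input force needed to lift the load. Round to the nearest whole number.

Lever MA = effort arm / load arm = 182/115 = 1.5826.
Wheel-and-axle MA = R/r = 21/6.6 = 3.1818.
Combined ideal MA = 1.5826 × 3.1818 = 5.0356.
Actual MA = 5.0356 × 0.70 = 3.5249.
Effort = load / actual MA = 8951 / 3.5249 = 2539.4 N.

2539 N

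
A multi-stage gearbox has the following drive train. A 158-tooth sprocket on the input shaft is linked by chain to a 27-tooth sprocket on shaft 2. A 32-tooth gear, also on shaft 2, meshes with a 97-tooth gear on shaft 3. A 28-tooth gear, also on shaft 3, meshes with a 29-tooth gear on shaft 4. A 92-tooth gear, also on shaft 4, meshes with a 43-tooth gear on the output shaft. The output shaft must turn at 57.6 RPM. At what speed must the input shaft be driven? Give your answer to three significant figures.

Overall ratio R = 0.17089 × 3.0312 × 1.0357 × 0.46739 = 0.25075.
Required input speed = output speed × R = 57.6 × 0.25075 = 14.443 RPM.

14.4 RPM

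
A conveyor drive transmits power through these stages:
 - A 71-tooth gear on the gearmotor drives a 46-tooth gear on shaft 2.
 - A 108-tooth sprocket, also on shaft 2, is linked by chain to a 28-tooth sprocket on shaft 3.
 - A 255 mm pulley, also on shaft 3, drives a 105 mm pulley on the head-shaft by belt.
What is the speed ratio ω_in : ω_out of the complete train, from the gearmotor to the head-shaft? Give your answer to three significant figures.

Each stage contributes driven/driver: gear mesh 46/71 = 0.64789, chain 28/108 = 0.25926, belt 105/255 = 0.41176.
Overall: 0.64789 × 0.25926 × 0.41176 = 0.069164.

0.0692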